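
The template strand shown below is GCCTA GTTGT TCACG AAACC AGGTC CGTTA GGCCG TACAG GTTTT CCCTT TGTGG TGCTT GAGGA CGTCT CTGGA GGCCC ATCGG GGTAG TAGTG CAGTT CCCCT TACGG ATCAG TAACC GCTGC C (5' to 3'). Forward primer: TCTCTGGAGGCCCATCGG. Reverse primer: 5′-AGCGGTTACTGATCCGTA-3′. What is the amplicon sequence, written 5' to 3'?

Forward primer TCTCTGGAGGCCCATCGG is found on the top strand at positions 68–85.
Taking the reverse complement of AGCGGTTACTGATCCGTA gives TACGGATCAGTAACCGCT, found at positions 106–123 on the template; the primer anneals here to the top strand with its 3' end pointing upstream.
The product is the template from position 68 through 123 (56 bp).

5'-TCTCTGGAGGCCCATCGGGGTAGTAGTGCAGTTCCCCTTACGGATCAGTAACCGCT-3'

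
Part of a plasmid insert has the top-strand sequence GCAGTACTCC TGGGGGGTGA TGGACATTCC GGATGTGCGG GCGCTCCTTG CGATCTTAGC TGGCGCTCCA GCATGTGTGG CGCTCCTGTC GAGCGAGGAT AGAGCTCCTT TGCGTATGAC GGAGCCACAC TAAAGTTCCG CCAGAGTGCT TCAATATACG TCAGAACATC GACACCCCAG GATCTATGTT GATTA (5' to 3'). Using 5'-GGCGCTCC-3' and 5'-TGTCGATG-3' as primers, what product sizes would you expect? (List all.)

The forward primer GGCGCTCC matches the top strand at positions 40–47, 62–69, 79–86.
The reverse primer's reverse complement is CATCGACA, matching at positions 167–174.
Each forward site pairs with the reverse site to give a product ending at position 174: sizes 135, 113, 96 bp.

135 bp, 113 bp, 96 bp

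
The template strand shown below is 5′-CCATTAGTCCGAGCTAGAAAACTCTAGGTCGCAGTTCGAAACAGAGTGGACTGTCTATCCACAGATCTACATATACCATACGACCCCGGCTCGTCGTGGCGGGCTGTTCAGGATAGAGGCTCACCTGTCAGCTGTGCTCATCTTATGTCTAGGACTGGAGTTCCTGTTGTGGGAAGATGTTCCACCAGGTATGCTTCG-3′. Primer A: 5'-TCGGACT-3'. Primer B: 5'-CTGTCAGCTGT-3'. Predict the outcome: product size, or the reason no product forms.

Primer A (TCGGACT) has reverse complement AGTCCGA, which matches the top strand at positions 6–12; primer A anneals to the top strand there with its 3' end pointing upstream toward position 6.
Primer B (CTGTCAGCTGT) matches the top strand directly at positions 125–135; it anneals to the bottom strand with its 3' end pointing downstream toward position 135.
The 3' ends diverge (primer A extends toward position 1, primer B toward position 198), so the primers never converge on a shared product.

No product — the primers' 3' ends point away from each other.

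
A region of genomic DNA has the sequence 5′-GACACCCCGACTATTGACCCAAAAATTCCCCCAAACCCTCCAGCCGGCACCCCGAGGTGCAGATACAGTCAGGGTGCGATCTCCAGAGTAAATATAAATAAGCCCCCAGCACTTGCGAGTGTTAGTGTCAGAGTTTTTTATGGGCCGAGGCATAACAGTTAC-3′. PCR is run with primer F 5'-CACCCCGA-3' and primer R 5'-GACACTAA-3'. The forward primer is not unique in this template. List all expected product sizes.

127 bp, 82 bp

The forward primer CACCCCGA matches the top strand at positions 3–10, 48–55.
The reverse primer's reverse complement is TTAGTGTC, matching at positions 122–129.
Each forward site pairs with the reverse site to give a product ending at position 129: sizes 127, 82 bp.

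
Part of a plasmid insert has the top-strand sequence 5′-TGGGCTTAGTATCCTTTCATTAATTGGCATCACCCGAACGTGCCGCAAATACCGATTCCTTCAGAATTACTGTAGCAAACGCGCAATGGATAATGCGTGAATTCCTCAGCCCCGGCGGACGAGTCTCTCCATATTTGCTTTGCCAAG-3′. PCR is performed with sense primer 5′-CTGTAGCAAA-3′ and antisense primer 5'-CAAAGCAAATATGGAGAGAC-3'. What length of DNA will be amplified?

Scanning the template, CTGTAGCAAA occurs at positions 70–79; this primer anneals to the bottom strand there with its 3' end pointing downstream.
The reverse primer's reverse complement is GTCTCTCCATATTTGCTTTG, which matches the template at positions 123–142.
Amplicon spans positions 70–142: 73 bp.

73 bp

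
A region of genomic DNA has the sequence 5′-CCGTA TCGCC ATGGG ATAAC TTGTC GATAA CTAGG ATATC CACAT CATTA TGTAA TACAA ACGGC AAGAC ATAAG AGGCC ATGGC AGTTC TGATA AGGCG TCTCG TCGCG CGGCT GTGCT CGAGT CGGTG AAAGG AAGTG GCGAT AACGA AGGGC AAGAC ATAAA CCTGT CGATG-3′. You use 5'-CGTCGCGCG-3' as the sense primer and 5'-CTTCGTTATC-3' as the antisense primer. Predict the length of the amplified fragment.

49 bp

The forward primer matches the template at positions 104–112.
Taking the reverse complement of CTTCGTTATC gives GATAACGAAG, found at positions 143–152 on the template; the primer anneals here to the top strand with its 3' end pointing upstream.
Amplicon spans positions 104–152: 49 bp.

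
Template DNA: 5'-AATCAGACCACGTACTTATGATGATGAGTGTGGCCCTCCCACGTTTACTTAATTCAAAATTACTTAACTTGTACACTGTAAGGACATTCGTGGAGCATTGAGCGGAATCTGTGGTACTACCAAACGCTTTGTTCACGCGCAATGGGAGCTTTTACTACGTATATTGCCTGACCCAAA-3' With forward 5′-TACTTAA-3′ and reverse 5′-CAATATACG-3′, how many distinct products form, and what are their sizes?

Two products: 121 bp, 106 bp

The forward primer TACTTAA matches the top strand at positions 46–52, 61–67.
The reverse primer's reverse complement is CGTATATTG, matching at positions 158–166.
Each forward site pairs with the reverse site to give a product ending at position 166: sizes 121, 106 bp.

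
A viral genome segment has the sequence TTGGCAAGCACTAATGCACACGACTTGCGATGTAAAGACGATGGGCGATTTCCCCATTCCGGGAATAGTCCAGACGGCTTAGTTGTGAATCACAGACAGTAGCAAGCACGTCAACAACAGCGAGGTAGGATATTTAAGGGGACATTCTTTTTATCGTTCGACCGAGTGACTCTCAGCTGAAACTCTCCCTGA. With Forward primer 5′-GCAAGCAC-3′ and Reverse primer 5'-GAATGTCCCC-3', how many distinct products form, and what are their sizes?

Two products: 144 bp, 46 bp

The forward primer GCAAGCAC matches the top strand at positions 4–11, 102–109.
The reverse primer's reverse complement is GGGGACATTC, matching at positions 138–147.
Each forward site pairs with the reverse site to give a product ending at position 147: sizes 144, 46 bp.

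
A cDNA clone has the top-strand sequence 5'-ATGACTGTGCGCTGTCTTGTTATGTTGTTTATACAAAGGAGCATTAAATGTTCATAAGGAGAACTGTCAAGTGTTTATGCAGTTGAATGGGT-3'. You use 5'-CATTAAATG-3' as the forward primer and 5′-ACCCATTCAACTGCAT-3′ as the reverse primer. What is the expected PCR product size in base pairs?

The forward primer matches the template at positions 42–50.
The reverse primer's reverse complement is ATGCAGTTGAATGGGT, which matches the template at positions 77–92.
Amplicon spans positions 42–92: 51 bp.

51 bp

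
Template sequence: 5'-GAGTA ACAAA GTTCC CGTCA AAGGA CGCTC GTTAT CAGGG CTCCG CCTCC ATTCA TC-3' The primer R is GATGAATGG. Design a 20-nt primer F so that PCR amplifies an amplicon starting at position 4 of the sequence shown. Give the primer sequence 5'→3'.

The reverse primer's reverse complement CCATTCATC matches the template at positions 49–57; the product starts at position 4.
The forward primer is identical to the top strand over positions 4–23: TAACAAAGTTCCCGTCAAAG.

5'-TAACAAAGTTCCCGTCAAAG-3'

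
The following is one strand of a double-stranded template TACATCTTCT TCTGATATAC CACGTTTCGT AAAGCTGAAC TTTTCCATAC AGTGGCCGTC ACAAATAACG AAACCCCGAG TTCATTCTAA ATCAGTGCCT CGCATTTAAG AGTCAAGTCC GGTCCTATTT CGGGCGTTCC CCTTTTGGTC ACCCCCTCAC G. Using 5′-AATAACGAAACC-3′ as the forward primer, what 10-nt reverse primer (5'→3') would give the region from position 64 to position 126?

5'-AGGACCGGAC-3'

The product's 3' end on the top strand is position 126.
The reverse primer anneals to the top strand over positions 117–126, i.e. to GTCCGGTCCT.
Its sequence written 5'→3' is the reverse complement: AGGACCGGAC.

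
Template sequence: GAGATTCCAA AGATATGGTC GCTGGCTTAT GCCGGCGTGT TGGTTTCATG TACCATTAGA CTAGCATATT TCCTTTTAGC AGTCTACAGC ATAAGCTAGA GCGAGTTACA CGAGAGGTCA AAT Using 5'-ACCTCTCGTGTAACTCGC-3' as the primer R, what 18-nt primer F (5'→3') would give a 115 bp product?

The reverse primer's reverse complement GCGAGTTACACGAGAGGT matches the template at positions 101–118, so the product ends at position 118.
A 115 bp product then starts at position 118 − 115 + 1 = 4.
The forward primer is identical to the top strand there: ATTCCAAAGATATGGTCG.

5'-ATTCCAAAGATATGGTCG-3'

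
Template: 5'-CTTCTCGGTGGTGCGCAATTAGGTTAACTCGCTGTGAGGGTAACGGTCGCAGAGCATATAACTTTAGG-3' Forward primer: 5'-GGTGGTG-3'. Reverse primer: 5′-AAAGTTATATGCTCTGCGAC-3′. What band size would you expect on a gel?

Forward primer GGTGGTG is found on the top strand at positions 7–13.
Taking the reverse complement of AAAGTTATATGCTCTGCGAC gives GTCGCAGAGCATATAACTTT, found at positions 46–65 on the template; the primer anneals here to the top strand with its 3' end pointing upstream.
Product length = (reverse-primer end) − (forward-primer start) + 1 = 65 − 7 + 1 = 59 bp.

59 bp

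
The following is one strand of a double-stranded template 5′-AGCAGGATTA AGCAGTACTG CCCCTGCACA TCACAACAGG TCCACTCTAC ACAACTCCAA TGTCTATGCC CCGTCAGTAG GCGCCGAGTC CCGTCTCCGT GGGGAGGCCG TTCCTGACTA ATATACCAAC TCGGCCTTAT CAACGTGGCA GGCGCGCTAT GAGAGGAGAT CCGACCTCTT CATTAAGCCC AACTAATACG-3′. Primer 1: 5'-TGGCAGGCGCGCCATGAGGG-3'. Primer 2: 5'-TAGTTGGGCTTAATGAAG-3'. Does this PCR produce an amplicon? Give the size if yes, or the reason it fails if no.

No product — primer 1 has no binding site in the template.

Primer 1 (TGGCAGGCGCGCCATGAGGG) does not match the top strand, and its reverse complement CCCTCATGGCGCGCCTGCCA does not match either.
With no annealing site for primer 1, no amplification occurs.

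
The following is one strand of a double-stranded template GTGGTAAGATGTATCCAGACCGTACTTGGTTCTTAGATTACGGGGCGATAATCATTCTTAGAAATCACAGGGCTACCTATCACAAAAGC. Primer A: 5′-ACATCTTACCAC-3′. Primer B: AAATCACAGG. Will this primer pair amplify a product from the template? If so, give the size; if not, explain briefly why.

No product — the primers' 3' ends point away from each other.

Primer A (ACATCTTACCAC) has reverse complement GTGGTAAGATGT, which matches the top strand at positions 1–12; primer A anneals to the top strand there with its 3' end pointing upstream toward position 1.
Primer B (AAATCACAGG) matches the top strand directly at positions 62–71; it anneals to the bottom strand with its 3' end pointing downstream toward position 71.
The 3' ends diverge (primer A extends toward position 1, primer B toward position 89), so the primers never converge on a shared product.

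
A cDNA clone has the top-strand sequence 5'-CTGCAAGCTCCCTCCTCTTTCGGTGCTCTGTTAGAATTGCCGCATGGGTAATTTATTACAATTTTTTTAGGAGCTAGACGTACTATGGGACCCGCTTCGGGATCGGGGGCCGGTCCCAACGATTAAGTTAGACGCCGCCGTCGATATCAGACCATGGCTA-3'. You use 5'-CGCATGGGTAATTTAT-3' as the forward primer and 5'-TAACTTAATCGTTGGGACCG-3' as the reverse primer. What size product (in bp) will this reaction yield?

90 bp

Scanning the template, CGCATGGGTAATTTAT occurs at positions 41–56; this primer anneals to the bottom strand there with its 3' end pointing downstream.
Taking the reverse complement of TAACTTAATCGTTGGGACCG gives CGGTCCCAACGATTAAGTTA, found at positions 111–130 on the template; the primer anneals here to the top strand with its 3' end pointing upstream.
Product length = (reverse-primer end) − (forward-primer start) + 1 = 130 − 41 + 1 = 90 bp.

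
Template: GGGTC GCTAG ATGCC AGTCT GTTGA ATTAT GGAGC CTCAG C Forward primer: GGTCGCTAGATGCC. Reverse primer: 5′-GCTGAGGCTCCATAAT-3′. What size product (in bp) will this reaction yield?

40 bp

Forward primer GGTCGCTAGATGCC is found on the top strand at positions 2–15.
Reverse complement of the reverse primer: ATTATGGAGCCTCAGC. This occurs on the top strand at positions 26–41.
Amplicon spans positions 2–41: 40 bp.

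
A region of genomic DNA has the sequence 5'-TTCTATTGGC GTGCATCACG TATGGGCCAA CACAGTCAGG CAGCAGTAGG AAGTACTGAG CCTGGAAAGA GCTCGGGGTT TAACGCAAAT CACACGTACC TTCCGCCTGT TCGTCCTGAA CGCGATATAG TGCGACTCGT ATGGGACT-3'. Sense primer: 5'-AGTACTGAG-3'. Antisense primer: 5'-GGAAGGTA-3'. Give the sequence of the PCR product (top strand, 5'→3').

5'-AGTACTGAGCCTGGAAAGAGCTCGGGGTTTAACGCAAATCACACGTACCTTCC-3'

Forward primer AGTACTGAG is found on the top strand at positions 52–60.
Taking the reverse complement of GGAAGGTA gives TACCTTCC, found at positions 97–104 on the template; the primer anneals here to the top strand with its 3' end pointing upstream.
The product is the template from position 52 through 104 (53 bp).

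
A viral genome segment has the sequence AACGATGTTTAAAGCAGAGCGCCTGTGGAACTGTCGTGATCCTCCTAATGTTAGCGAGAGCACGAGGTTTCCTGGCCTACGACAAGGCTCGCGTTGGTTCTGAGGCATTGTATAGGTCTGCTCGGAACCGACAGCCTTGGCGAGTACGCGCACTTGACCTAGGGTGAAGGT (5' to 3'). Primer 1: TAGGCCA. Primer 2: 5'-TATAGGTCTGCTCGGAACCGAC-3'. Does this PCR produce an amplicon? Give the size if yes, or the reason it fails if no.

Primer 1 (TAGGCCA) has reverse complement TGGCCTA, which matches the top strand at positions 73–79; primer 1 anneals to the top strand there with its 3' end pointing upstream toward position 73.
Primer 2 (TATAGGTCTGCTCGGAACCGAC) matches the top strand directly at positions 111–132; it anneals to the bottom strand with its 3' end pointing downstream toward position 132.
The 3' ends diverge (primer 1 extends toward position 1, primer 2 toward position 171), so the primers never converge on a shared product.

No product — the primers' 3' ends point away from each other.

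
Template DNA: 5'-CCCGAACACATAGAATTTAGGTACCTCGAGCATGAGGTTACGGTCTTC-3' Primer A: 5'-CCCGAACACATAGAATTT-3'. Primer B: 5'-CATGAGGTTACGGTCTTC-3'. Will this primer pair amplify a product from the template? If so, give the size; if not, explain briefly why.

Primer A (CCCGAACACATAGAATTT) matches the top strand at positions 1–18 (3' end points downstream).
Primer B (CATGAGGTTACGGTCTTC) also matches the top strand directly, at positions 31–48 — its reverse complement GAAGACCGTAACCTCATG is not present.
Both primers anneal to the bottom strand with 3' ends pointing the same way, so neither can prime synthesis back toward the other.

No product — both primers anneal to the same strand and extend in the same direction.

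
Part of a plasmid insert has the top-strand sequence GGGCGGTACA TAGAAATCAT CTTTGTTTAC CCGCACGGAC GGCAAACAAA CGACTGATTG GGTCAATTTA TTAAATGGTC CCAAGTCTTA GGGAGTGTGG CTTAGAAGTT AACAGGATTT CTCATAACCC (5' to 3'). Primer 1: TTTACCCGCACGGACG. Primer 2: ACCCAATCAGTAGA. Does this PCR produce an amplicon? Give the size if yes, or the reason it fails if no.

No product — primer 2 has no binding site in the template.

Primer 2 (ACCCAATCAGTAGA) does not match the top strand, and its reverse complement TCTACTGATTGGGT does not match either.
With no annealing site for primer 2, no amplification occurs.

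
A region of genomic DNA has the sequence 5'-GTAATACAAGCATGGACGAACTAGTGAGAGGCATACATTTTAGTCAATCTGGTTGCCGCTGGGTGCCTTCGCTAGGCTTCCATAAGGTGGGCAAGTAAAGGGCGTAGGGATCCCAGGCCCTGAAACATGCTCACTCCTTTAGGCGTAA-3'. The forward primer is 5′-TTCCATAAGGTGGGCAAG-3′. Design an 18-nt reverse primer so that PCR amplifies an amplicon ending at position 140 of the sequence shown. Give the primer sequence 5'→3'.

5'-AAAGGAGTGAGCATGTTT-3'

The forward primer binds at positions 78–95; the product's 3' end on the top strand is position 140.
The reverse primer anneals to the top strand over positions 123–140, i.e. to AAACATGCTCACTCCTTT.
Its sequence written 5'→3' is the reverse complement: AAAGGAGTGAGCATGTTT.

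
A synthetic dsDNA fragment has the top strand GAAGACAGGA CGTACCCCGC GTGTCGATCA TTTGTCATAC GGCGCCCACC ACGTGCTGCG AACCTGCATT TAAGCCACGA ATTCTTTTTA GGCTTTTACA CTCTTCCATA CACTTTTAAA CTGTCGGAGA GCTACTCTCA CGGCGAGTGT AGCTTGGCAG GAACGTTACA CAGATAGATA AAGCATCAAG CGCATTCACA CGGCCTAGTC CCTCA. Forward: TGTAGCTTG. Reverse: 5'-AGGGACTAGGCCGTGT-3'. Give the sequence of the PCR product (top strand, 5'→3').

Forward primer TGTAGCTTG is found on the top strand at positions 148–156.
Taking the reverse complement of AGGGACTAGGCCGTGT gives ACACGGCCTAGTCCCT, found at positions 198–213 on the template; the primer anneals here to the top strand with its 3' end pointing upstream.
The product is the template from position 148 through 213 (66 bp).

5'-TGTAGCTTGGCAGGAACGTTACACAGATAGATAAAGCATCAAGCGCATTCACACGGCCTAGTCCCT-3'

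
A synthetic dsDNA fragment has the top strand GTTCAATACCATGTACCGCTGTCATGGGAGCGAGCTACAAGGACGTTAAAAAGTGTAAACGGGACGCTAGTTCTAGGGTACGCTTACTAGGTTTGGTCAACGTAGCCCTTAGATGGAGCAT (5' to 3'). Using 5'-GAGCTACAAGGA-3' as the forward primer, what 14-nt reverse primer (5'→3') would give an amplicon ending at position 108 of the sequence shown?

5'-GGGCTACGTTGACC-3'

The forward primer binds at positions 32–43; the product's 3' end on the top strand is position 108.
The reverse primer anneals to the top strand over positions 95–108, i.e. to GGTCAACGTAGCCC.
Its sequence written 5'→3' is the reverse complement: GGGCTACGTTGACC.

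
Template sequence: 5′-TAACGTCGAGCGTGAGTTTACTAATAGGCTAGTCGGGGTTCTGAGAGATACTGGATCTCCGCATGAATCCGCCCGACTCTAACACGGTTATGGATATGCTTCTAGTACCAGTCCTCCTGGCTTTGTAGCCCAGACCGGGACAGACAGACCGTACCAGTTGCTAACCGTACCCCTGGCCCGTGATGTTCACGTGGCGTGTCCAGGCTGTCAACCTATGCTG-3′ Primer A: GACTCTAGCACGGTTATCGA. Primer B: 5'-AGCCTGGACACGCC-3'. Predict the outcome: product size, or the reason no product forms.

Primer A (GACTCTAGCACGGTTATCGA) does not match the top strand, and its reverse complement TCGATAACCGTGCTAGAGTC does not match either.
With no annealing site for primer A, no amplification occurs.

No product — primer A has no binding site in the template.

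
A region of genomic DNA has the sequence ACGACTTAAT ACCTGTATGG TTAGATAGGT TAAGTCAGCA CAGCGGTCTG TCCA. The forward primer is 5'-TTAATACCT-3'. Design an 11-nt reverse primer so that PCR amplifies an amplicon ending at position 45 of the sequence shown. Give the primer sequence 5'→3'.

5'-CGCTGTGCTGA-3'

The forward primer binds at positions 6–14; the product's 3' end on the top strand is position 45.
The reverse primer anneals to the top strand over positions 35–45, i.e. to TCAGCACAGCG.
Its sequence written 5'→3' is the reverse complement: CGCTGTGCTGA.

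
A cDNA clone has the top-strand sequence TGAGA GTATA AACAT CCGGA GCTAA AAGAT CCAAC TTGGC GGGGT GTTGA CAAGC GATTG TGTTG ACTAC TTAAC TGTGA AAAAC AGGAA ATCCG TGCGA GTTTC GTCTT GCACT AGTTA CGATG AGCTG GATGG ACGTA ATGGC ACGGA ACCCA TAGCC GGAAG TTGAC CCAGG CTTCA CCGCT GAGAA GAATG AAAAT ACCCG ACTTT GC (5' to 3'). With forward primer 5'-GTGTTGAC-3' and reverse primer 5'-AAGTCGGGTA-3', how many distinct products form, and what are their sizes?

The forward primer GTGTTGAC matches the top strand at positions 44–51, 60–67.
The reverse primer's reverse complement is TACCCGACTT, matching at positions 200–209.
Each forward site pairs with the reverse site to give a product ending at position 209: sizes 166, 150 bp.

Two products: 166 bp, 150 bp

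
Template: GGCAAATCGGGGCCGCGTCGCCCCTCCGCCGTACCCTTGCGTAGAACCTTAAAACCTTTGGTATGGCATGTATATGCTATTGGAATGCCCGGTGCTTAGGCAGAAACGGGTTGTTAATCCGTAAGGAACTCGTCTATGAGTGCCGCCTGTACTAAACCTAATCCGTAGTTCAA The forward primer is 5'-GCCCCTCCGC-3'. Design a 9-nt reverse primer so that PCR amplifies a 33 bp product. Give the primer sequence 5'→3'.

The forward primer binds at positions 20–29, so a 33 bp product ends at position 20 + 33 − 1 = 52.
The reverse primer anneals to the top strand over positions 44–52, i.e. to GAACCTTAA.
Its sequence written 5'→3' is the reverse complement: TTAAGGTTC.

5'-TTAAGGTTC-3'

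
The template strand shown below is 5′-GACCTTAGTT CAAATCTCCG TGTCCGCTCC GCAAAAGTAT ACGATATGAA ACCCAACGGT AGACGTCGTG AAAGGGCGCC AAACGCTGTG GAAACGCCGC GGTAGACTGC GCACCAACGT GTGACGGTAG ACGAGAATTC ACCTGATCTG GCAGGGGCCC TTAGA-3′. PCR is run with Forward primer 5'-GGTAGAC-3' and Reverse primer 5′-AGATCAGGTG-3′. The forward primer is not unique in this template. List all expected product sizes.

92 bp, 49 bp, 24 bp

The forward primer GGTAGAC matches the top strand at positions 58–64, 101–107, 126–132.
The reverse primer's reverse complement is CACCTGATCT, matching at positions 140–149.
Each forward site pairs with the reverse site to give a product ending at position 149: sizes 92, 49, 24 bp.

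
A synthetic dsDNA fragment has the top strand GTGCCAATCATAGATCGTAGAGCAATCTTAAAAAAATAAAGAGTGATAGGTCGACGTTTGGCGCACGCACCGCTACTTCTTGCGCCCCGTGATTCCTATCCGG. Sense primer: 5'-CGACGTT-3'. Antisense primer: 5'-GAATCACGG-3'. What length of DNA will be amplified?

44 bp

Forward primer CGACGTT is found on the top strand at positions 52–58.
Taking the reverse complement of GAATCACGG gives CCGTGATTC, found at positions 87–95 on the template; the primer anneals here to the top strand with its 3' end pointing upstream.
Product length = (reverse-primer end) − (forward-primer start) + 1 = 95 − 52 + 1 = 44 bp.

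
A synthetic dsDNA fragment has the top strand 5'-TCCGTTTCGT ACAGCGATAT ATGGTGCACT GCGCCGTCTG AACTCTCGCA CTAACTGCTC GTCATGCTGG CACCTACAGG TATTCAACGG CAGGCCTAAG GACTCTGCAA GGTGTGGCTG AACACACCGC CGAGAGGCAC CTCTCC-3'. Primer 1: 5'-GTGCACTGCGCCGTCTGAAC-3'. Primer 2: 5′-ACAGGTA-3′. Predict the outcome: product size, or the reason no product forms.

Primer 1 (GTGCACTGCGCCGTCTGAAC) matches the top strand at positions 24–43 (3' end points downstream).
Primer 2 (ACAGGTA) also matches the top strand directly, at positions 76–82 — its reverse complement TACCTGT is not present.
Both primers anneal to the bottom strand with 3' ends pointing the same way, so neither can prime synthesis back toward the other.

No product — both primers anneal to the same strand and extend in the same direction.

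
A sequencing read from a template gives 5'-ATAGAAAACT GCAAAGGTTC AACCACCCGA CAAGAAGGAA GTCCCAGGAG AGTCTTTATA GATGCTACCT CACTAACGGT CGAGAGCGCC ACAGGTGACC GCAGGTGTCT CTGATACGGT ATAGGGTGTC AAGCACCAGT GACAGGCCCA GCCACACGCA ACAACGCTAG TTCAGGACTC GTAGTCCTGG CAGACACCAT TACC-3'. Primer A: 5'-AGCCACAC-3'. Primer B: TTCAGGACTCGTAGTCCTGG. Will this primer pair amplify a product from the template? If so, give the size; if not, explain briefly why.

Primer A (AGCCACAC) matches the top strand at positions 150–157 (3' end points downstream).
Primer B (TTCAGGACTCGTAGTCCTGG) also matches the top strand directly, at positions 171–190 — its reverse complement CCAGGACTACGAGTCCTGAA is not present.
Both primers anneal to the bottom strand with 3' ends pointing the same way, so neither can prime synthesis back toward the other.

No product — both primers anneal to the same strand and extend in the same direction.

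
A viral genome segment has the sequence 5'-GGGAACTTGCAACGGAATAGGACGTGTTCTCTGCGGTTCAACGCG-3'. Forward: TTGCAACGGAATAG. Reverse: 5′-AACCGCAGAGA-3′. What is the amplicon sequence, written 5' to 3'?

Forward primer TTGCAACGGAATAG is found on the top strand at positions 7–20.
The reverse primer's reverse complement is TCTCTGCGGTT, which matches the template at positions 28–38.
The product is the template from position 7 through 38 (32 bp).

5'-TTGCAACGGAATAGGACGTGTTCTCTGCGGTT-3'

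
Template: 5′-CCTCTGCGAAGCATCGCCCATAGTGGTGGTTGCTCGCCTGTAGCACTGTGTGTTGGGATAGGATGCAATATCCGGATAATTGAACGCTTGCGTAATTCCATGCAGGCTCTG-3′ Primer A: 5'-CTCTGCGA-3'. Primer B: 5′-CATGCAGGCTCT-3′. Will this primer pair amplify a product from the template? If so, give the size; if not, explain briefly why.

No product — both primers anneal to the same strand and extend in the same direction.

Primer A (CTCTGCGA) matches the top strand at positions 2–9 (3' end points downstream).
Primer B (CATGCAGGCTCT) also matches the top strand directly, at positions 99–110 — its reverse complement AGAGCCTGCATG is not present.
Both primers anneal to the bottom strand with 3' ends pointing the same way, so neither can prime synthesis back toward the other.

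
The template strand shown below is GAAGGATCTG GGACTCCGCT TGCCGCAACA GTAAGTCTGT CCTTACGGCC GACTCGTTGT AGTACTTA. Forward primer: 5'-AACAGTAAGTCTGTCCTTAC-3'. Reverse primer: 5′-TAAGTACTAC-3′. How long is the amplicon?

42 bp

The forward primer matches the template at positions 27–46.
The reverse primer's reverse complement is GTAGTACTTA, which matches the template at positions 59–68.
The product runs from position 27 to position 68, so its length is 68 − 27 + 1 = 42 bp.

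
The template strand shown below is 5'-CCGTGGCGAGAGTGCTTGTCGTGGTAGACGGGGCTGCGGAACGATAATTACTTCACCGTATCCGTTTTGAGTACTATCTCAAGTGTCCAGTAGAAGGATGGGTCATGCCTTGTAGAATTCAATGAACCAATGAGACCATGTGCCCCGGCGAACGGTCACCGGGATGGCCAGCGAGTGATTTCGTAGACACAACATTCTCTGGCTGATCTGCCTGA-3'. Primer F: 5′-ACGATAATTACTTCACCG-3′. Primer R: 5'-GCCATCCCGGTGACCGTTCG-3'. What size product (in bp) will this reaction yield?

Forward primer ACGATAATTACTTCACCG is found on the top strand at positions 41–58.
The reverse primer's reverse complement is CGAACGGTCACCGGGATGGC, which matches the template at positions 149–168.
Product length = (reverse-primer end) − (forward-primer start) + 1 = 168 − 41 + 1 = 128 bp.

128 bp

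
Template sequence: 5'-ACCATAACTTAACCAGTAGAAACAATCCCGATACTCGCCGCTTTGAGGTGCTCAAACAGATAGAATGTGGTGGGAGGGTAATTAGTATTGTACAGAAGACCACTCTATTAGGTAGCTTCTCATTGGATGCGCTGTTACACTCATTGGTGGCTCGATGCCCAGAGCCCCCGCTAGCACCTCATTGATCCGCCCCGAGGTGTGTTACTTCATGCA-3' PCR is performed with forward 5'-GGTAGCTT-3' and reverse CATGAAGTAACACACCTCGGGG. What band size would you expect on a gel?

Scanning the template, GGTAGCTT occurs at positions 111–118; this primer anneals to the bottom strand there with its 3' end pointing downstream.
Taking the reverse complement of CATGAAGTAACACACCTCGGGG gives CCCCGAGGTGTGTTACTTCATG, found at positions 190–211 on the template; the primer anneals here to the top strand with its 3' end pointing upstream.
Product length = (reverse-primer end) − (forward-primer start) + 1 = 211 − 111 + 1 = 101 bp.

101 bp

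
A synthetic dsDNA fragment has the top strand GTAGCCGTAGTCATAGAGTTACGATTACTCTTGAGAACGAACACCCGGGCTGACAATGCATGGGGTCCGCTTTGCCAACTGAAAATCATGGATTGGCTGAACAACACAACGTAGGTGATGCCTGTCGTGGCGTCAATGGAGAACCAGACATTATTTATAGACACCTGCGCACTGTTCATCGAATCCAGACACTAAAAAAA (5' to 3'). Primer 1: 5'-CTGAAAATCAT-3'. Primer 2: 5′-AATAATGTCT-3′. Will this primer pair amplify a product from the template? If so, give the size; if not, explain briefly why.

Yes — a 77 bp product.

Primer 1 (CTGAAAATCAT) matches the top strand at positions 79–89; it acts as a forward primer.
Primer 2's reverse complement is AGACATTATT, matching the top strand at positions 146–155; it acts as a reverse primer.
The 3' ends face each other across positions 79–155, giving a 77 bp product.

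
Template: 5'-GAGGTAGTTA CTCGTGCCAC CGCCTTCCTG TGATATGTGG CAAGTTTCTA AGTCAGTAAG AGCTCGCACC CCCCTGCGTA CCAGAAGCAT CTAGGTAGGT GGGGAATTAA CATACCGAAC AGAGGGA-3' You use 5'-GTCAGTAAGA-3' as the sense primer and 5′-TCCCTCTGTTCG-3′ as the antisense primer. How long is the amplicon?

76 bp

Forward primer GTCAGTAAGA is found on the top strand at positions 52–61.
Taking the reverse complement of TCCCTCTGTTCG gives CGAACAGAGGGA, found at positions 116–127 on the template; the primer anneals here to the top strand with its 3' end pointing upstream.
Amplicon spans positions 52–127: 76 bp.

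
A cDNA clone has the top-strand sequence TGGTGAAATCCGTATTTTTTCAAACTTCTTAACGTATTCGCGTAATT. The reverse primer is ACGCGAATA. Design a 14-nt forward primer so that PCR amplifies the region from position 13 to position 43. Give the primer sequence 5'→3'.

The reverse primer's reverse complement TATTCGCGT matches the template at positions 35–43; the product starts at position 13.
The forward primer is identical to the top strand over positions 13–26: TATTTTTTCAAACT.

5'-TATTTTTTCAAACT-3'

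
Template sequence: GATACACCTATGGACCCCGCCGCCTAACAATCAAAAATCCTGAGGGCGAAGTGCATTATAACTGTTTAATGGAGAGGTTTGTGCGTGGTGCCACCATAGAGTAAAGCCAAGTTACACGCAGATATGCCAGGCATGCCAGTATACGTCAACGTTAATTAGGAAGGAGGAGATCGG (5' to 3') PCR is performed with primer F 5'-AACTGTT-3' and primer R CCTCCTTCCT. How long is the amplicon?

108 bp

Forward primer AACTGTT is found on the top strand at positions 60–66.
The reverse primer's reverse complement is AGGAAGGAGG, which matches the template at positions 158–167.
The product runs from position 60 to position 167, so its length is 167 − 60 + 1 = 108 bp.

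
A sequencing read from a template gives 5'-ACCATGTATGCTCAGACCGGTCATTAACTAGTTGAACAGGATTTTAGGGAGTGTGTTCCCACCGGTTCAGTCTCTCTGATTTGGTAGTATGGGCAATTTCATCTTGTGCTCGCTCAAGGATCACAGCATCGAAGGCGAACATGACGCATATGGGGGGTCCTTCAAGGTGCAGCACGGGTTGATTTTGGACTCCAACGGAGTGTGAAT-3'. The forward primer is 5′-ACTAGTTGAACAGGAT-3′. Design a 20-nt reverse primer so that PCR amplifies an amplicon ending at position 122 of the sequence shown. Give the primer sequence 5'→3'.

5'-GATCCTTGAGCGAGCACAAG-3'

The forward primer binds at positions 27–42; the product's 3' end on the top strand is position 122.
The reverse primer anneals to the top strand over positions 103–122, i.e. to CTTGTGCTCGCTCAAGGATC.
Its sequence written 5'→3' is the reverse complement: GATCCTTGAGCGAGCACAAG.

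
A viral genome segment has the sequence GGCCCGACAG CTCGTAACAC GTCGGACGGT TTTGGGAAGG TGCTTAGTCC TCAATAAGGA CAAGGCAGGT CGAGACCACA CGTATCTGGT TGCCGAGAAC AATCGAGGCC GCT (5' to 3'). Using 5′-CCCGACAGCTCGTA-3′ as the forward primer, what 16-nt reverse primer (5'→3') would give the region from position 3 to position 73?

5'-TCGACCTGCCTTGTCC-3'

The product's 3' end on the top strand is position 73.
The reverse primer anneals to the top strand over positions 58–73, i.e. to GGACAAGGCAGGTCGA.
Its sequence written 5'→3' is the reverse complement: TCGACCTGCCTTGTCC.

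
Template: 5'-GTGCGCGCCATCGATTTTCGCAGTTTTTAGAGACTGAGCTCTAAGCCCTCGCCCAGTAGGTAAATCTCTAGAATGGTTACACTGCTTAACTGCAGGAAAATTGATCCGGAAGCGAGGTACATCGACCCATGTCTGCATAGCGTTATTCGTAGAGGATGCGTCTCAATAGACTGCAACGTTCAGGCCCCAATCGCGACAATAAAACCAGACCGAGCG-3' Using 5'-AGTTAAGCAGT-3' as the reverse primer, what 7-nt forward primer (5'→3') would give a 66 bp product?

5'-TTTAGAG-3'

The reverse primer's reverse complement ACTGCTTAACT matches the template at positions 81–91, so the product ends at position 91.
A 66 bp product then starts at position 91 − 66 + 1 = 26.
The forward primer is identical to the top strand there: TTTAGAG.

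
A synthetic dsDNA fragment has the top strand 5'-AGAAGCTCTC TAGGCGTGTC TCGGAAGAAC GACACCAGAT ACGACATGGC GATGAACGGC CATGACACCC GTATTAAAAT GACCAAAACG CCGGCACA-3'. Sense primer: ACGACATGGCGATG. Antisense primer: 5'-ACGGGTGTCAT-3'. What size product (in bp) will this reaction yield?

32 bp

The forward primer matches the template at positions 41–54.
Taking the reverse complement of ACGGGTGTCAT gives ATGACACCCGT, found at positions 62–72 on the template; the primer anneals here to the top strand with its 3' end pointing upstream.
Product length = (reverse-primer end) − (forward-primer start) + 1 = 72 − 41 + 1 = 32 bp.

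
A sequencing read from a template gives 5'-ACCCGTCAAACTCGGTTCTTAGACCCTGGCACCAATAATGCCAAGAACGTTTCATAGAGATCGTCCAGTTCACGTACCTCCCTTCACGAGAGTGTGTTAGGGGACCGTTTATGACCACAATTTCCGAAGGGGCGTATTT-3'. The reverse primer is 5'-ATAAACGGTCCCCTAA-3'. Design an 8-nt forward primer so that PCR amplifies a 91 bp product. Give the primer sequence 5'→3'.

5'-GACCCTGG-3'

The reverse primer's reverse complement TTAGGGGACCGTTTAT matches the template at positions 97–112, so the product ends at position 112.
A 91 bp product then starts at position 112 − 91 + 1 = 22.
The forward primer is identical to the top strand there: GACCCTGG.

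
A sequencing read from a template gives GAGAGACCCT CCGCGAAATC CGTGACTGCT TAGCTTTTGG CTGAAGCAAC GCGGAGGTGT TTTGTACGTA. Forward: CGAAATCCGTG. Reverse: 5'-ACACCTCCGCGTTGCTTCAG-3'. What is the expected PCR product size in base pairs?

Scanning the template, CGAAATCCGTG occurs at positions 14–24; this primer anneals to the bottom strand there with its 3' end pointing downstream.
Reverse complement of the reverse primer: CTGAAGCAACGCGGAGGTGT. This occurs on the top strand at positions 41–60.
Amplicon spans positions 14–60: 47 bp.

47 bp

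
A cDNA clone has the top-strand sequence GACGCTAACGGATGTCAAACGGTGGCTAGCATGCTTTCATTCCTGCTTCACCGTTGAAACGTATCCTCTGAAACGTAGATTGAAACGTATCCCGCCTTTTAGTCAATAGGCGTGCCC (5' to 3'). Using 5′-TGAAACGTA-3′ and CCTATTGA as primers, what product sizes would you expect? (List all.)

56 bp, 42 bp, 30 bp

The forward primer TGAAACGTA matches the top strand at positions 55–63, 69–77, 81–89.
The reverse primer's reverse complement is TCAATAGG, matching at positions 103–110.
Each forward site pairs with the reverse site to give a product ending at position 110: sizes 56, 42, 30 bp.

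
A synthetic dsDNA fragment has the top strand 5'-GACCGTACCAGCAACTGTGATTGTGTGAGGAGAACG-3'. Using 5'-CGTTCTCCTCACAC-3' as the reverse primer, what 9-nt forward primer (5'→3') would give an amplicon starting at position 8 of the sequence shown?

5'-CCAGCAACT-3'

The reverse primer's reverse complement GTGTGAGGAGAACG matches the template at positions 23–36; the product starts at position 8.
The forward primer is identical to the top strand over positions 8–16: CCAGCAACT.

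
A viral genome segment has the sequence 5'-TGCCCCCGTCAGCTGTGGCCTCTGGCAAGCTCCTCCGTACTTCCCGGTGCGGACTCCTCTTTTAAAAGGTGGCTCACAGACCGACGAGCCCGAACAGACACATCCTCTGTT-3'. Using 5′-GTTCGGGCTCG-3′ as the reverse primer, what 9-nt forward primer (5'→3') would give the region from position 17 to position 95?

The reverse primer's reverse complement CGAGCCCGAAC matches the template at positions 85–95; the product starts at position 17.
The forward primer is identical to the top strand over positions 17–25: GGCCTCTGG.

5'-GGCCTCTGG-3'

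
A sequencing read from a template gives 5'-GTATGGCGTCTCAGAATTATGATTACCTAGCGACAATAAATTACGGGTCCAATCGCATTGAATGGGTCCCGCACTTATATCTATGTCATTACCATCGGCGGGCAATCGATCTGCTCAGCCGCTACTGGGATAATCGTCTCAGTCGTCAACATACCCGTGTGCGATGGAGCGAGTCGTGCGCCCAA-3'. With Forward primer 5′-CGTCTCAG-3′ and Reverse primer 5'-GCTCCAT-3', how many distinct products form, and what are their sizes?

Two products: 164 bp, 36 bp

The forward primer CGTCTCAG matches the top strand at positions 7–14, 135–142.
The reverse primer's reverse complement is ATGGAGC, matching at positions 164–170.
Each forward site pairs with the reverse site to give a product ending at position 170: sizes 164, 36 bp.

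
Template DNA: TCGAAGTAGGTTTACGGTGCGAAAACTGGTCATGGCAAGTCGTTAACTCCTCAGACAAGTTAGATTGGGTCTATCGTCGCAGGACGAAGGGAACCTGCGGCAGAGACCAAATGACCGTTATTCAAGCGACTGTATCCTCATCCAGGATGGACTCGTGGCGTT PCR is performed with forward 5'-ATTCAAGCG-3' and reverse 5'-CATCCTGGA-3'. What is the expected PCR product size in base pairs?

30 bp

Forward primer ATTCAAGCG is found on the top strand at positions 120–128.
Reverse complement of the reverse primer: TCCAGGATG. This occurs on the top strand at positions 141–149.
The product runs from position 120 to position 149, so its length is 149 − 120 + 1 = 30 bp.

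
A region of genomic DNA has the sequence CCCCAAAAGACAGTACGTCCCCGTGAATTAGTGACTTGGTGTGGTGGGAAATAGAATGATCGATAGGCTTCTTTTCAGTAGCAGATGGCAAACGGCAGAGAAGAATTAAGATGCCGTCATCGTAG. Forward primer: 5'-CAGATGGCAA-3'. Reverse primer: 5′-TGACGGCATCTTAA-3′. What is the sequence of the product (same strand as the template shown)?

5'-CAGATGGCAAACGGCAGAGAAGAATTAAGATGCCGTCA-3'

The forward primer matches the template at positions 82–91.
The reverse primer's reverse complement is TTAAGATGCCGTCA, which matches the template at positions 106–119.
The product is the template from position 82 through 119 (38 bp).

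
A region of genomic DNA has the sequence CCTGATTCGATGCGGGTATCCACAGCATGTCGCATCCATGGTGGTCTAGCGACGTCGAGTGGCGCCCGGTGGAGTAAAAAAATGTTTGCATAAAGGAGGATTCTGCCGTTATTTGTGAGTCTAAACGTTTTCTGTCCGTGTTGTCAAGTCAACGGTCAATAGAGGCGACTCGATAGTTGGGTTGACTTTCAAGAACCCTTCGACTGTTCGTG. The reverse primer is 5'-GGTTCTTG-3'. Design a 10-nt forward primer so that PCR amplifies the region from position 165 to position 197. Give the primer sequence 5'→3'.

The reverse primer's reverse complement CAAGAACC matches the template at positions 190–197; the product starts at position 165.
The forward primer is identical to the top strand over positions 165–174: GCGACTCGAT.

5'-GCGACTCGAT-3'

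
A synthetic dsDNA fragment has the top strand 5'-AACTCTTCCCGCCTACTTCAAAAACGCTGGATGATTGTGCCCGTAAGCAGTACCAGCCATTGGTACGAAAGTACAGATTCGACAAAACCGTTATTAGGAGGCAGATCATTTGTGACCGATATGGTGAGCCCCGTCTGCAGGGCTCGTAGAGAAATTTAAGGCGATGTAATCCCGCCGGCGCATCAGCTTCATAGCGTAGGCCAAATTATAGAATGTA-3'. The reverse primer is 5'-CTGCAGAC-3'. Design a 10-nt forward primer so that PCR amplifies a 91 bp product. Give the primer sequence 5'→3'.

The reverse primer's reverse complement GTCTGCAG matches the template at positions 133–140, so the product ends at position 140.
A 91 bp product then starts at position 140 − 91 + 1 = 50.
The forward primer is identical to the top strand there: GTACCAGCCA.

5'-GTACCAGCCA-3'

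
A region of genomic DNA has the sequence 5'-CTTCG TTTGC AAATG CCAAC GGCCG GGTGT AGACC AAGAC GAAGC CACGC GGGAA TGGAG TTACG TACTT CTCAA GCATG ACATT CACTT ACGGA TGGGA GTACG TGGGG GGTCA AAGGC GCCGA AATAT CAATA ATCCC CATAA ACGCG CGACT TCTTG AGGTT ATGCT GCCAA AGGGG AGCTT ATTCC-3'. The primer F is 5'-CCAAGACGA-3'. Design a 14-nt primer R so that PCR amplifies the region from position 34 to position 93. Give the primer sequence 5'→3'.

The product's 3' end on the top strand is position 93.
The reverse primer anneals to the top strand over positions 80–93, i.e. to GACATTCACTTACG.
Its sequence written 5'→3' is the reverse complement: CGTAAGTGAATGTC.

5'-CGTAAGTGAATGTC-3'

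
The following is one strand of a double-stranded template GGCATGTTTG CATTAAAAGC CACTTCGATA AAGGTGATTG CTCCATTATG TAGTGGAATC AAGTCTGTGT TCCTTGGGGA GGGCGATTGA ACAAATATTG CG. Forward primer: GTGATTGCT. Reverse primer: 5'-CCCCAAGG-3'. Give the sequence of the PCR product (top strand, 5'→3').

Scanning the template, GTGATTGCT occurs at positions 34–42; this primer anneals to the bottom strand there with its 3' end pointing downstream.
The reverse primer's reverse complement is CCTTGGGG, which matches the template at positions 72–79.
The product is the template from position 34 through 79 (46 bp).

5'-GTGATTGCTCCATTATGTAGTGGAATCAAGTCTGTGTTCCTTGGGG-3'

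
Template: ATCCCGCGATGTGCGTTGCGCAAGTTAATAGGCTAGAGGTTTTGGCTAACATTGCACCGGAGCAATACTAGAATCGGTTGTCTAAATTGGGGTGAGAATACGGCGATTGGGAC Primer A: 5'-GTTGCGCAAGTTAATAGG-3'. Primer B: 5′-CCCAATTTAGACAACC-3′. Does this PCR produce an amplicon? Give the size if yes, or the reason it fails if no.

Primer A (GTTGCGCAAGTTAATAGG) matches the top strand at positions 15–32; it acts as a forward primer.
Primer B's reverse complement is GGTTGTCTAAATTGGG, matching the top strand at positions 76–91; it acts as a reverse primer.
The 3' ends face each other across positions 15–91, giving a 77 bp product.

Yes — a 77 bp product.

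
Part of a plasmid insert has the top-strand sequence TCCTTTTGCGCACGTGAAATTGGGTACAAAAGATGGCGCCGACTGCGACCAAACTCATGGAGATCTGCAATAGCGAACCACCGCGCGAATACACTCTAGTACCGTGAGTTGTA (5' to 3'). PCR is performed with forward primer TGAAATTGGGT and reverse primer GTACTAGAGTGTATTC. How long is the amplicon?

Scanning the template, TGAAATTGGGT occurs at positions 15–25; this primer anneals to the bottom strand there with its 3' end pointing downstream.
Taking the reverse complement of GTACTAGAGTGTATTC gives GAATACACTCTAGTAC, found at positions 87–102 on the template; the primer anneals here to the top strand with its 3' end pointing upstream.
The product runs from position 15 to position 102, so its length is 102 − 15 + 1 = 88 bp.

88 bp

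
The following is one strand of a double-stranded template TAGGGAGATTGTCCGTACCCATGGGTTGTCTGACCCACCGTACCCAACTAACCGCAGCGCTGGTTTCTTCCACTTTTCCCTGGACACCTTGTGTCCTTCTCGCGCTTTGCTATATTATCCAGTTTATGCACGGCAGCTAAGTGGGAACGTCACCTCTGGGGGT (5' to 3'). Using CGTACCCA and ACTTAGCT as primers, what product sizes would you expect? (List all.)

The forward primer CGTACCCA matches the top strand at positions 14–21, 39–46.
The reverse primer's reverse complement is AGCTAAGT, matching at positions 135–142.
Each forward site pairs with the reverse site to give a product ending at position 142: sizes 129, 104 bp.

129 bp, 104 bp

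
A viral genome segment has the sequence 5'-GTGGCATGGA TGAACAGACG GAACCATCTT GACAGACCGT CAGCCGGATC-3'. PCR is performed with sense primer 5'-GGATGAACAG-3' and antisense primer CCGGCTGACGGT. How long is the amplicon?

40 bp

The forward primer matches the template at positions 8–17.
Taking the reverse complement of CCGGCTGACGGT gives ACCGTCAGCCGG, found at positions 36–47 on the template; the primer anneals here to the top strand with its 3' end pointing upstream.
Product length = (reverse-primer end) − (forward-primer start) + 1 = 47 − 8 + 1 = 40 bp.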